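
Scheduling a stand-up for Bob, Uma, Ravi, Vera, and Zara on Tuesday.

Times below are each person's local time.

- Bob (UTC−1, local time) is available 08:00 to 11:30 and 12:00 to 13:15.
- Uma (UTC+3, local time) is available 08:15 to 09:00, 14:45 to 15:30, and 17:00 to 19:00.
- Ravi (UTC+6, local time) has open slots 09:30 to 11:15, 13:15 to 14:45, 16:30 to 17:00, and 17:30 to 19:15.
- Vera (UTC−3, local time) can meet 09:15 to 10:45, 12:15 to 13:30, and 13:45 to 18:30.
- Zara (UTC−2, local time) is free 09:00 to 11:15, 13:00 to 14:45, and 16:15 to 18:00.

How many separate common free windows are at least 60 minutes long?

Bob → UTC: 09:00–12:30, 13:00–14:15.
Uma → UTC: 05:15–06:00, 11:45–12:30, 14:00–16:00.
Ravi → UTC: 03:30–05:15, 07:15–08:45, 10:30–11:00, 11:30–13:15.
Vera → UTC: 12:15–13:45, 15:15–16:30, 16:45–21:30.
Zara → UTC: 11:00–13:15, 15:00–16:45, 18:15–20:00.
Bob ∩ Uma: 11:45–12:30, 14:00–14:15.
Bob ∩ Uma ∩ Ravi: 11:45–12:30.
Bob ∩ Uma ∩ Ravi ∩ Vera: 12:15–12:30.
Bob ∩ Uma ∩ Ravi ∩ Vera ∩ Zara: 12:15–12:30.
Windows ≥ 60 min: (none).
That's 0 windows.

0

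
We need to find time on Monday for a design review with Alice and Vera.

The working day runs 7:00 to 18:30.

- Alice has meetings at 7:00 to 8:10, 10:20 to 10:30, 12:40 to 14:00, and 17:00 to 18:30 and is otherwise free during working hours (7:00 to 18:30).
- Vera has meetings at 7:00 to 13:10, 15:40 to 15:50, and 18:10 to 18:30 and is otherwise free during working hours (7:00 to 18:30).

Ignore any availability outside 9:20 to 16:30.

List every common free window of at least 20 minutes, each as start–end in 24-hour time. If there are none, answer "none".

Alice free within 07:00–18:30: 08:10–10:20, 10:30–12:40, 14:00–17:00.
Vera free within 07:00–18:30: 13:10–15:40, 15:50–18:10.
Alice ∩ Vera: 14:00–15:40, 15:50–17:00.
Restricted to 09:20–16:30: 14:00–15:40, 15:50–16:30.
Windows ≥ 20 min: 14:00–15:40, 15:50–16:30.

14:00–15:40, 15:50–16:30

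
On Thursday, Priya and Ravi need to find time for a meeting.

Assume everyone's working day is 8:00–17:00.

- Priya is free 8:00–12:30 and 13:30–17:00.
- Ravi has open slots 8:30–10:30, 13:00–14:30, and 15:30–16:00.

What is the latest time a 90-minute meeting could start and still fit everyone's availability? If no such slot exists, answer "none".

Priya ∩ Ravi: 08:30–10:30, 13:30–14:30, 15:30–16:00.
Windows ≥ 90 min: 08:30–10:30.
Latest start in the last window 08:30–10:30 is 10:30 − 90 min = 09:00.

09:00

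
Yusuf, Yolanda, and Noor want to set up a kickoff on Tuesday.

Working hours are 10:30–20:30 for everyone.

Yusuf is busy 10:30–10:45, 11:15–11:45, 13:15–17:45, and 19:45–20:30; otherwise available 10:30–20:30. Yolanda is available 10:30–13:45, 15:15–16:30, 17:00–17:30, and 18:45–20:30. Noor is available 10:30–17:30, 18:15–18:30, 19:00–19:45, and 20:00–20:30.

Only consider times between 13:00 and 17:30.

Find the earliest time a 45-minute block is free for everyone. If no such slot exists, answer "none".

none

Yusuf free within 10:30–20:30: 10:45–11:15, 11:45–13:15, 17:45–19:45.
Yusuf ∩ Yolanda: 10:45–11:15, 11:45–13:15, 18:45–19:45.
Yusuf ∩ Yolanda ∩ Noor: 10:45–11:15, 11:45–13:15, 19:00–19:45.
Restricted to 13:00–17:30: 13:00–13:15.
Windows ≥ 45 min: (none).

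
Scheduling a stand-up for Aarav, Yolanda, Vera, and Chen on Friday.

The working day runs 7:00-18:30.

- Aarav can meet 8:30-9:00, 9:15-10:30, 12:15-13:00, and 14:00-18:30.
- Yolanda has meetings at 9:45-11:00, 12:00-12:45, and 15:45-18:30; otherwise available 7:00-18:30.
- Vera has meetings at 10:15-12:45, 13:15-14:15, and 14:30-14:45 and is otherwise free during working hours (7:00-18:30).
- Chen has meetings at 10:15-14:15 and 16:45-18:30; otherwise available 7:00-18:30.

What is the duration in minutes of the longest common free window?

Yolanda free within 07:00–18:30: 07:00–09:45, 11:00–12:00, 12:45–15:45.
Vera free within 07:00–18:30: 07:00–10:15, 12:45–13:15, 14:15–14:30, 14:45–18:30.
Chen free within 07:00–18:30: 07:00–10:15, 14:15–16:45.
Aarav ∩ Yolanda: 08:30–09:00, 09:15–09:45, 12:45–13:00, 14:00–15:45.
Aarav ∩ Yolanda ∩ Vera: 08:30–09:00, 09:15–09:45, 12:45–13:00, 14:15–14:30, 14:45–15:45.
Aarav ∩ Yolanda ∩ Vera ∩ Chen: 08:30–09:00, 09:15–09:45, 14:15–14:30, 14:45–15:45.
Common window lengths: 30, 30, 15, 60 min; longest is 60.

60 minutes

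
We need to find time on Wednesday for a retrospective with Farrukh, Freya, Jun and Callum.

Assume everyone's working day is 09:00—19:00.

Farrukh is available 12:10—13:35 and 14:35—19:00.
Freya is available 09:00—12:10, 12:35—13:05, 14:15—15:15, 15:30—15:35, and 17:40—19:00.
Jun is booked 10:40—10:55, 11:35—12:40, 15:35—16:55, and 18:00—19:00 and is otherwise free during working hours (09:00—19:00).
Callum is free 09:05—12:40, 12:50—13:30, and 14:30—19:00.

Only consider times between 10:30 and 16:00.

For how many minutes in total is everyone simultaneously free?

60 minutes

Jun free within 09:00–19:00: 09:00–10:40, 10:55–11:35, 12:40–15:35, 16:55–18:00.
Farrukh ∩ Freya: 12:35–13:05, 14:35–15:15, 15:30–15:35, 17:40–19:00.
Farrukh ∩ Freya ∩ Jun: 12:40–13:05, 14:35–15:15, 15:30–15:35, 17:40–18:00.
Farrukh ∩ Freya ∩ Jun ∩ Callum: 12:50–13:05, 14:35–15:15, 15:30–15:35, 17:40–18:00.
Restricted to 10:30–16:00: 12:50–13:05, 14:35–15:15, 15:30–15:35.
Total common minutes: 15 + 40 + 5 = 60.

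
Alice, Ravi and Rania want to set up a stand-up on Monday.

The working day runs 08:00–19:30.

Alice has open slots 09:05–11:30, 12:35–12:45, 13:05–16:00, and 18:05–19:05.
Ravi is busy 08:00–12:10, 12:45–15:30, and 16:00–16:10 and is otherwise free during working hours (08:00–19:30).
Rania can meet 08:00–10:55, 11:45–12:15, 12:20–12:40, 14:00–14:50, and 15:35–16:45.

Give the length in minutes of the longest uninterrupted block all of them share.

25 minutes

Ravi free within 08:00–19:30: 12:10–12:45, 15:30–16:00, 16:10–19:30.
Alice ∩ Ravi: 12:35–12:45, 15:30–16:00, 18:05–19:05.
Alice ∩ Ravi ∩ Rania: 12:35–12:40, 15:35–16:00.
Common window lengths: 5, 25 min; longest is 25.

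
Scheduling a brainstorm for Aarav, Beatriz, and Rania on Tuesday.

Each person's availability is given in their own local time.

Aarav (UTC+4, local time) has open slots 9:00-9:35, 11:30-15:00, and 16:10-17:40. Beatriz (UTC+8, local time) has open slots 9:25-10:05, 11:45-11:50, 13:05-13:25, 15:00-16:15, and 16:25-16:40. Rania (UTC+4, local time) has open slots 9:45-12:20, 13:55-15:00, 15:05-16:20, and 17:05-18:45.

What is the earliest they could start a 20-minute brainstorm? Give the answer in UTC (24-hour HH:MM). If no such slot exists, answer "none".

07:30

Aarav → UTC: 05:00–05:35, 07:30–11:00, 12:10–13:40.
Beatriz → UTC: 01:25–02:05, 03:45–03:50, 05:05–05:25, 07:00–08:15, 08:25–08:40.
Rania → UTC: 05:45–08:20, 09:55–11:00, 11:05–12:20, 13:05–14:45.
Aarav ∩ Beatriz: 05:05–05:25, 07:30–08:15, 08:25–08:40.
Aarav ∩ Beatriz ∩ Rania: 07:30–08:15.
Windows ≥ 20 min: 07:30–08:15.
Earliest such window starts at 07:30.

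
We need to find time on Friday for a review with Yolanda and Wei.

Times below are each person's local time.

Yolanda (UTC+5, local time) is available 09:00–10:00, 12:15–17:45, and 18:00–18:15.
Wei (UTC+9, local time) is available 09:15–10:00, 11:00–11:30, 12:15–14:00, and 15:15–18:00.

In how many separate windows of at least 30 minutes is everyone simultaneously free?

2

Yolanda → UTC: 04:00–05:00, 07:15–12:45, 13:00–13:15.
Wei → UTC: 00:15–01:00, 02:00–02:30, 03:15–05:00, 06:15–09:00.
Yolanda ∩ Wei: 04:00–05:00, 07:15–09:00.
Windows ≥ 30 min: 04:00–05:00, 07:15–09:00.
That's 2 windows.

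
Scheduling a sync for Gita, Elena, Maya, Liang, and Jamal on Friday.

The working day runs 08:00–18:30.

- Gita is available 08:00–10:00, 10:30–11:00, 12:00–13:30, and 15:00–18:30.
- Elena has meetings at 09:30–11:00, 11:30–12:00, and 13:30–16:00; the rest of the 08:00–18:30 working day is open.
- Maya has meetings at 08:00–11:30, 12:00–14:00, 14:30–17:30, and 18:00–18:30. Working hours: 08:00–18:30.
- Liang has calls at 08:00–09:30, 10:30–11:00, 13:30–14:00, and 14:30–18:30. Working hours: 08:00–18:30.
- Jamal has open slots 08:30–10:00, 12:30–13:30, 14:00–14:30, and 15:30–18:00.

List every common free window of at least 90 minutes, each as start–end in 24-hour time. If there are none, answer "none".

none

Elena free within 08:00–18:30: 08:00–09:30, 11:00–11:30, 12:00–13:30, 16:00–18:30.
Maya free within 08:00–18:30: 11:30–12:00, 14:00–14:30, 17:30–18:00.
Liang free within 08:00–18:30: 09:30–10:30, 11:00–13:30, 14:00–14:30.
Gita ∩ Elena: 08:00–09:30, 12:00–13:30, 16:00–18:30.
Gita ∩ Elena ∩ Maya: 17:30–18:00.
Gita ∩ Elena ∩ Maya ∩ Liang: (none).
Gita ∩ Elena ∩ Maya ∩ Liang ∩ Jamal: (none).
Windows ≥ 90 min: (none).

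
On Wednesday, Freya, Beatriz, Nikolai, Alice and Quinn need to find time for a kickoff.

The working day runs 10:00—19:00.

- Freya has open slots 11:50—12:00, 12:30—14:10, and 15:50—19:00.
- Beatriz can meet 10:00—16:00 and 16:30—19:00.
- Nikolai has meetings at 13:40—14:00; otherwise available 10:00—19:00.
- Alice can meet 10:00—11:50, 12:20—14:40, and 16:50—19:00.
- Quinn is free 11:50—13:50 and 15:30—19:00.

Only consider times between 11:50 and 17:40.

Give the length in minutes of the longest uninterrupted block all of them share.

Nikolai free within 10:00–19:00: 10:00–13:40, 14:00–19:00.
Freya ∩ Beatriz: 11:50–12:00, 12:30–14:10, 15:50–16:00, 16:30–19:00.
Freya ∩ Beatriz ∩ Nikolai: 11:50–12:00, 12:30–13:40, 14:00–14:10, 15:50–16:00, 16:30–19:00.
Freya ∩ Beatriz ∩ Nikolai ∩ Alice: 12:30–13:40, 14:00–14:10, 16:50–19:00.
Freya ∩ Beatriz ∩ Nikolai ∩ Alice ∩ Quinn: 12:30–13:40, 16:50–19:00.
Restricted to 11:50–17:40: 12:30–13:40, 16:50–17:40.
Common window lengths: 70, 50 min; longest is 70.

70 minutes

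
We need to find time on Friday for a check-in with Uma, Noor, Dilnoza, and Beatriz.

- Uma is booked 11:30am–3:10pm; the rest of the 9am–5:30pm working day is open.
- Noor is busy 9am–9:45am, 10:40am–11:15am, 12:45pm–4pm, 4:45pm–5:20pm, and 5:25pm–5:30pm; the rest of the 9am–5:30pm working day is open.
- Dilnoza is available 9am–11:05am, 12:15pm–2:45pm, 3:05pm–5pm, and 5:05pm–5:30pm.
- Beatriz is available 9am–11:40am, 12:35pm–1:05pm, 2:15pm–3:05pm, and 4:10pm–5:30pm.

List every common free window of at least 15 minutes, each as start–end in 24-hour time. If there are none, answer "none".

09:45–10:40, 16:10–16:45

Uma free within 09:00–17:30: 09:00–11:30, 15:10–17:30.
Noor free within 09:00–17:30: 09:45–10:40, 11:15–12:45, 16:00–16:45, 17:20–17:25.
Uma ∩ Noor: 09:45–10:40, 11:15–11:30, 16:00–16:45, 17:20–17:25.
Uma ∩ Noor ∩ Dilnoza: 09:45–10:40, 16:00–16:45, 17:20–17:25.
Uma ∩ Noor ∩ Dilnoza ∩ Beatriz: 09:45–10:40, 16:10–16:45, 17:20–17:25.
Windows ≥ 15 min: 09:45–10:40, 16:10–16:45.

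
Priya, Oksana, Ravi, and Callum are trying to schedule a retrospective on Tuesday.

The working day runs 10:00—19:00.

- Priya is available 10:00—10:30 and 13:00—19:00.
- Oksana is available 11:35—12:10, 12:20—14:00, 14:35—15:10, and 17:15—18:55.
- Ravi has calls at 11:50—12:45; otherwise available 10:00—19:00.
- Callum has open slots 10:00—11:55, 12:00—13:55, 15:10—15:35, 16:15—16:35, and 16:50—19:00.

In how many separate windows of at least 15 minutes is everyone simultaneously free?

Ravi free within 10:00–19:00: 10:00–11:50, 12:45–19:00.
Priya ∩ Oksana: 13:00–14:00, 14:35–15:10, 17:15–18:55.
Priya ∩ Oksana ∩ Ravi: 13:00–14:00, 14:35–15:10, 17:15–18:55.
Priya ∩ Oksana ∩ Ravi ∩ Callum: 13:00–13:55, 17:15–18:55.
Windows ≥ 15 min: 13:00–13:55, 17:15–18:55.
That's 2 windows.

2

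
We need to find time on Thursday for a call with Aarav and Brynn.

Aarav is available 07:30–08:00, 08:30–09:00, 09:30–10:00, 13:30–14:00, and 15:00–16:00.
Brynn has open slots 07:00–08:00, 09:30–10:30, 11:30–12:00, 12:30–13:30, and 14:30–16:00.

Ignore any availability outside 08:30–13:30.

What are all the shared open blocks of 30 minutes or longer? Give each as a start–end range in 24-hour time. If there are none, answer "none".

09:30–10:00

Aarav ∩ Brynn: 07:30–08:00, 09:30–10:00, 15:00–16:00.
Restricted to 08:30–13:30: 09:30–10:00.
Windows ≥ 30 min: 09:30–10:00.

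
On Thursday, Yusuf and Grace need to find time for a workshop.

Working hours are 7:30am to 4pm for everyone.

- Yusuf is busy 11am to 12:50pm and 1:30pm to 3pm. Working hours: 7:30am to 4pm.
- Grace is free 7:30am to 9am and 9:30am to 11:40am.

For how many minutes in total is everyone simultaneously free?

Yusuf free within 07:30–16:00: 07:30–11:00, 12:50–13:30, 15:00–16:00.
Yusuf ∩ Grace: 07:30–09:00, 09:30–11:00.
Total common minutes: 90 + 90 = 180.

180 minutes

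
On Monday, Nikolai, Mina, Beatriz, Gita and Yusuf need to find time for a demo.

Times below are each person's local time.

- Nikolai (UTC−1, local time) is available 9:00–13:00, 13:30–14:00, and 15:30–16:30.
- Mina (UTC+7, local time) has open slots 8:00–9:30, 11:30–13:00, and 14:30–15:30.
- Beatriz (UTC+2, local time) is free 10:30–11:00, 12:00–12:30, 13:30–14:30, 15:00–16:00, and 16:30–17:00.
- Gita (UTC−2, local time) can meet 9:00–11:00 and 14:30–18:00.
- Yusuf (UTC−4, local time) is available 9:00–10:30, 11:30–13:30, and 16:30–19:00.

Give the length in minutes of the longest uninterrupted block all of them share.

Nikolai → UTC: 10:00–14:00, 14:30–15:00, 16:30–17:30.
Mina → UTC: 01:00–02:30, 04:30–06:00, 07:30–08:30.
Beatriz → UTC: 08:30–09:00, 10:00–10:30, 11:30–12:30, 13:00–14:00, 14:30–15:00.
Gita → UTC: 11:00–13:00, 16:30–20:00.
Yusuf → UTC: 13:00–14:30, 15:30–17:30, 20:30–23:00.
Nikolai ∩ Mina: (none).
Nikolai ∩ Mina ∩ Beatriz: (none).
Nikolai ∩ Mina ∩ Beatriz ∩ Gita: (none).
Nikolai ∩ Mina ∩ Beatriz ∩ Gita ∩ Yusuf: (none).
No common window.

0 minutes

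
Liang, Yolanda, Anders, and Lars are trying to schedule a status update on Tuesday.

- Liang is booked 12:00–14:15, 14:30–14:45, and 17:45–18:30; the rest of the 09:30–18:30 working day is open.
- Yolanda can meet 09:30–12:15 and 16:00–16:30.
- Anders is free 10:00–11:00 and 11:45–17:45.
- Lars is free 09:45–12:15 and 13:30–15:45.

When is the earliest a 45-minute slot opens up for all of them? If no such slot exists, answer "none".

10:00

Liang free within 09:30–18:30: 09:30–12:00, 14:15–14:30, 14:45–17:45.
Liang ∩ Yolanda: 09:30–12:00, 16:00–16:30.
Liang ∩ Yolanda ∩ Anders: 10:00–11:00, 11:45–12:00, 16:00–16:30.
Liang ∩ Yolanda ∩ Anders ∩ Lars: 10:00–11:00, 11:45–12:00.
Windows ≥ 45 min: 10:00–11:00.
Earliest such window starts at 10:00.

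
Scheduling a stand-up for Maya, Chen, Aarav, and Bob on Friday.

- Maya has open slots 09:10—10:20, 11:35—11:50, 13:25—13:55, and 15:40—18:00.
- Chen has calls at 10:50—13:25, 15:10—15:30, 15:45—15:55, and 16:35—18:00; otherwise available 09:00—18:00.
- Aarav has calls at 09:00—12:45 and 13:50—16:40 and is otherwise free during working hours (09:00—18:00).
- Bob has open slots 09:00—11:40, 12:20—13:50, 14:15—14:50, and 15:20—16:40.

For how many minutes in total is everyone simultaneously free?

Chen free within 09:00–18:00: 09:00–10:50, 13:25–15:10, 15:30–15:45, 15:55–16:35.
Aarav free within 09:00–18:00: 12:45–13:50, 16:40–18:00.
Maya ∩ Chen: 09:10–10:20, 13:25–13:55, 15:40–15:45, 15:55–16:35.
Maya ∩ Chen ∩ Aarav: 13:25–13:50.
Maya ∩ Chen ∩ Aarav ∩ Bob: 13:25–13:50.
Total common minutes: 25.

25 minutes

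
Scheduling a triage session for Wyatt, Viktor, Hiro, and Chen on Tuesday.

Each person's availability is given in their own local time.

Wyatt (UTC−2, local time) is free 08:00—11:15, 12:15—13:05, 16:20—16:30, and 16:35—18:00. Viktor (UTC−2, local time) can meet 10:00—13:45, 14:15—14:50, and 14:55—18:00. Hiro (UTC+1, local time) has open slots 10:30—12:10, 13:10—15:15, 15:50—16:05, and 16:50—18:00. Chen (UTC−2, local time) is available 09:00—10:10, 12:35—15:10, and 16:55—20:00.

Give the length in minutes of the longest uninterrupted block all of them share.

Wyatt → UTC: 10:00–13:15, 14:15–15:05, 18:20–18:30, 18:35–20:00.
Viktor → UTC: 12:00–15:45, 16:15–16:50, 16:55–20:00.
Hiro → UTC: 09:30–11:10, 12:10–14:15, 14:50–15:05, 15:50–17:00.
Chen → UTC: 11:00–12:10, 14:35–17:10, 18:55–22:00.
Wyatt ∩ Viktor: 12:00–13:15, 14:15–15:05, 18:20–18:30, 18:35–20:00.
Wyatt ∩ Viktor ∩ Hiro: 12:10–13:15, 14:50–15:05.
Wyatt ∩ Viktor ∩ Hiro ∩ Chen: 14:50–15:05.
Single common window of 15 minutes.

15 minutes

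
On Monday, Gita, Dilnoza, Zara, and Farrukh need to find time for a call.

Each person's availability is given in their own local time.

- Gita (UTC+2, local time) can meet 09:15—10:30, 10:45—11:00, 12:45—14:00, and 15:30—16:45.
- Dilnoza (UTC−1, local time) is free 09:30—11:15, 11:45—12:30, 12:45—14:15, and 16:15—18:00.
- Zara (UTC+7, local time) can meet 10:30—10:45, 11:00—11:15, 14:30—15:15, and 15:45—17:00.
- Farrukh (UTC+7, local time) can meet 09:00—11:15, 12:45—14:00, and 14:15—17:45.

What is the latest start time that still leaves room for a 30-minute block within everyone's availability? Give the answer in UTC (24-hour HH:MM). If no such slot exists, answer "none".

none

Gita → UTC: 07:15–08:30, 08:45–09:00, 10:45–12:00, 13:30–14:45.
Dilnoza → UTC: 10:30–12:15, 12:45–13:30, 13:45–15:15, 17:15–19:00.
Zara → UTC: 03:30–03:45, 04:00–04:15, 07:30–08:15, 08:45–10:00.
Farrukh → UTC: 02:00–04:15, 05:45–07:00, 07:15–10:45.
Gita ∩ Dilnoza: 10:45–12:00, 13:45–14:45.
Gita ∩ Dilnoza ∩ Zara: (none).
Gita ∩ Dilnoza ∩ Zara ∩ Farrukh: (none).
Windows ≥ 30 min: (none).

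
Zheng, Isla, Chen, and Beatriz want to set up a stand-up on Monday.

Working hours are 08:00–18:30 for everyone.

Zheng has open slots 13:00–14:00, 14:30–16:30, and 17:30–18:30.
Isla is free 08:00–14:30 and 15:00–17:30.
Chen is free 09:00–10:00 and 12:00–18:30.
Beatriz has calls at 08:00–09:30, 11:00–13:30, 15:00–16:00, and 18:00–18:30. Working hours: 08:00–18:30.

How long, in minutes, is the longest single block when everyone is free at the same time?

Beatriz free within 08:00–18:30: 09:30–11:00, 13:30–15:00, 16:00–18:00.
Zheng ∩ Isla: 13:00–14:00, 15:00–16:30.
Zheng ∩ Isla ∩ Chen: 13:00–14:00, 15:00–16:30.
Zheng ∩ Isla ∩ Chen ∩ Beatriz: 13:30–14:00, 16:00–16:30.
Common window lengths: 30, 30 min; longest is 30.

30 minutes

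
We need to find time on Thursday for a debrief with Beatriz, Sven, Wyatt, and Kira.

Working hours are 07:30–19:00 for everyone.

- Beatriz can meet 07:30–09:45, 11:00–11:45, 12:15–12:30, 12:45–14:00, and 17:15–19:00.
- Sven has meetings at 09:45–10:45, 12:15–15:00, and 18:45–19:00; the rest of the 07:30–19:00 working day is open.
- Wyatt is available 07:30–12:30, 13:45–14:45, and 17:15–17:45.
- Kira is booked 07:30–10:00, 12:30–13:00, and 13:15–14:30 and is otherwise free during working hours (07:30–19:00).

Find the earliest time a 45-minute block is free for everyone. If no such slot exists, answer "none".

11:00

Sven free within 07:30–19:00: 07:30–09:45, 10:45–12:15, 15:00–18:45.
Kira free within 07:30–19:00: 10:00–12:30, 13:00–13:15, 14:30–19:00.
Beatriz ∩ Sven: 07:30–09:45, 11:00–11:45, 17:15–18:45.
Beatriz ∩ Sven ∩ Wyatt: 07:30–09:45, 11:00–11:45, 17:15–17:45.
Beatriz ∩ Sven ∩ Wyatt ∩ Kira: 11:00–11:45, 17:15–17:45.
Windows ≥ 45 min: 11:00–11:45.
Earliest such window starts at 11:00.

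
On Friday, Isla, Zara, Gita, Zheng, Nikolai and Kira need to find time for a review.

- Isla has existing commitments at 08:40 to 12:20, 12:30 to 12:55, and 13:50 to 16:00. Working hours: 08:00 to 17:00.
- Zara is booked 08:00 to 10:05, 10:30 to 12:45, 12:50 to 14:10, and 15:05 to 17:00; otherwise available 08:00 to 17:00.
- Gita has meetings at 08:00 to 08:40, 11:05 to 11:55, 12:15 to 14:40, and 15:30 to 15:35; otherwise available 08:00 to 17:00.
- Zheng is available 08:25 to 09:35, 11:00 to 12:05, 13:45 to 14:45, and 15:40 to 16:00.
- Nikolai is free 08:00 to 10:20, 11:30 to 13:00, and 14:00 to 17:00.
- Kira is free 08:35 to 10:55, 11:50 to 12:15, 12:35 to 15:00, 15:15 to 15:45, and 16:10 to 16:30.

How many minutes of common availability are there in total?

0 minutes

Isla free within 08:00–17:00: 08:00–08:40, 12:20–12:30, 12:55–13:50, 16:00–17:00.
Zara free within 08:00–17:00: 10:05–10:30, 12:45–12:50, 14:10–15:05.
Gita free within 08:00–17:00: 08:40–11:05, 11:55–12:15, 14:40–15:30, 15:35–17:00.
Isla ∩ Zara: (none).
Isla ∩ Zara ∩ Gita: (none).
Isla ∩ Zara ∩ Gita ∩ Zheng: (none).
Isla ∩ Zara ∩ Gita ∩ Zheng ∩ Nikolai: (none).
Isla ∩ Zara ∩ Gita ∩ Zheng ∩ Nikolai ∩ Kira: (none).
Total common minutes: 0.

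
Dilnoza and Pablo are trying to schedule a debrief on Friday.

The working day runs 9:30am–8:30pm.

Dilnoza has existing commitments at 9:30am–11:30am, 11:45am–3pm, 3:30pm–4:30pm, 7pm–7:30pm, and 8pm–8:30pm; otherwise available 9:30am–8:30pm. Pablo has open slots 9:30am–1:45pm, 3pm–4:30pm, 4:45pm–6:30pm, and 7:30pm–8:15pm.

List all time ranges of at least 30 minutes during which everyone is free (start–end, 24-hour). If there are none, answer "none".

Dilnoza free within 09:30–20:30: 11:30–11:45, 15:00–15:30, 16:30–19:00, 19:30–20:00.
Dilnoza ∩ Pablo: 11:30–11:45, 15:00–15:30, 16:45–18:30, 19:30–20:00.
Windows ≥ 30 min: 15:00–15:30, 16:45–18:30, 19:30–20:00.

15:00–15:30, 16:45–18:30, 19:30–20:00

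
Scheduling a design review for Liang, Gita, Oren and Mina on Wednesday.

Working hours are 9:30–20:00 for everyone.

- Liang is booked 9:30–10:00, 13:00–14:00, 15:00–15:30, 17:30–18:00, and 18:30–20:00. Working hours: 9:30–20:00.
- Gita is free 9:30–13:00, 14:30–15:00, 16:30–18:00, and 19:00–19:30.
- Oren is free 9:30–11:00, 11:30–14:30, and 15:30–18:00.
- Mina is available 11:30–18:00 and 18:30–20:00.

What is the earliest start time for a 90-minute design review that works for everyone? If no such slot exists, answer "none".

Liang free within 09:30–20:00: 10:00–13:00, 14:00–15:00, 15:30–17:30, 18:00–18:30.
Liang ∩ Gita: 10:00–13:00, 14:30–15:00, 16:30–17:30.
Liang ∩ Gita ∩ Oren: 10:00–11:00, 11:30–13:00, 16:30–17:30.
Liang ∩ Gita ∩ Oren ∩ Mina: 11:30–13:00, 16:30–17:30.
Windows ≥ 90 min: 11:30–13:00.
Earliest such window starts at 11:30.

11:30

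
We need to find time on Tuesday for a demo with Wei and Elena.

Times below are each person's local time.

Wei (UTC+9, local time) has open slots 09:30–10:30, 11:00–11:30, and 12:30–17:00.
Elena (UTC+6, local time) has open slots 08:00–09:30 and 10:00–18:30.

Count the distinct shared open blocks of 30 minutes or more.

Wei → UTC: 00:30–01:30, 02:00–02:30, 03:30–08:00.
Elena → UTC: 02:00–03:30, 04:00–12:30.
Wei ∩ Elena: 02:00–02:30, 04:00–08:00.
Windows ≥ 30 min: 02:00–02:30, 04:00–08:00.
That's 2 windows.

2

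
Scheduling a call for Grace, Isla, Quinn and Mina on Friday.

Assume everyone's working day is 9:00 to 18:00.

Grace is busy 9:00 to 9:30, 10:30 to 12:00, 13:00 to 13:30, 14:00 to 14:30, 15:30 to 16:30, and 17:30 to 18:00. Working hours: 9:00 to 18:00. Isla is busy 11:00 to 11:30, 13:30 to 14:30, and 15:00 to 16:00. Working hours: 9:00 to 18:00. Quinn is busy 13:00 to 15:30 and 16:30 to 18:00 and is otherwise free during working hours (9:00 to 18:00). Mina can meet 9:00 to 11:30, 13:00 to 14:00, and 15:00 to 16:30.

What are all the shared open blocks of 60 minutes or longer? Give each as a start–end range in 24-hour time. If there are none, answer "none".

09:30–10:30

Grace free within 09:00–18:00: 09:30–10:30, 12:00–13:00, 13:30–14:00, 14:30–15:30, 16:30–17:30.
Isla free within 09:00–18:00: 09:00–11:00, 11:30–13:30, 14:30–15:00, 16:00–18:00.
Quinn free within 09:00–18:00: 09:00–13:00, 15:30–16:30.
Grace ∩ Isla: 09:30–10:30, 12:00–13:00, 14:30–15:00, 16:30–17:30.
Grace ∩ Isla ∩ Quinn: 09:30–10:30, 12:00–13:00.
Grace ∩ Isla ∩ Quinn ∩ Mina: 09:30–10:30.
Windows ≥ 60 min: 09:30–10:30.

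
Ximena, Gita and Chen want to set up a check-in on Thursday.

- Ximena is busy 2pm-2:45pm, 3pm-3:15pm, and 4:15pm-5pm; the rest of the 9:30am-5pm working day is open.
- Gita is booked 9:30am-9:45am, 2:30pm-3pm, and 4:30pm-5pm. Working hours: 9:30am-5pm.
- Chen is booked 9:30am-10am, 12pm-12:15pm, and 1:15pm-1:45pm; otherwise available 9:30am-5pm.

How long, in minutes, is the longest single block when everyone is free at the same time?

120 minutes

Ximena free within 09:30–17:00: 09:30–14:00, 14:45–15:00, 15:15–16:15.
Gita free within 09:30–17:00: 09:45–14:30, 15:00–16:30.
Chen free within 09:30–17:00: 10:00–12:00, 12:15–13:15, 13:45–17:00.
Ximena ∩ Gita: 09:45–14:00, 15:15–16:15.
Ximena ∩ Gita ∩ Chen: 10:00–12:00, 12:15–13:15, 13:45–14:00, 15:15–16:15.
Common window lengths: 120, 60, 15, 60 min; longest is 120.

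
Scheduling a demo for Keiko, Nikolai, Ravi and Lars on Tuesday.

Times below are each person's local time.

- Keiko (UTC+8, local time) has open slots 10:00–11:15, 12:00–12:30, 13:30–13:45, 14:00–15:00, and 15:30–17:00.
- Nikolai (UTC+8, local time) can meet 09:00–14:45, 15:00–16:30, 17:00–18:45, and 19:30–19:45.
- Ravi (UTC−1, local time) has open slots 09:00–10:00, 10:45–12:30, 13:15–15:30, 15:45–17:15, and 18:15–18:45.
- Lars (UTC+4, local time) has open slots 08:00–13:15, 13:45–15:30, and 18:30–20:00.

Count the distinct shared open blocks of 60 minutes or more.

0

Keiko → UTC: 02:00–03:15, 04:00–04:30, 05:30–05:45, 06:00–07:00, 07:30–09:00.
Nikolai → UTC: 01:00–06:45, 07:00–08:30, 09:00–10:45, 11:30–11:45.
Ravi → UTC: 10:00–11:00, 11:45–13:30, 14:15–16:30, 16:45–18:15, 19:15–19:45.
Lars → UTC: 04:00–09:15, 09:45–11:30, 14:30–16:00.
Keiko ∩ Nikolai: 02:00–03:15, 04:00–04:30, 05:30–05:45, 06:00–06:45, 07:30–08:30.
Keiko ∩ Nikolai ∩ Ravi: (none).
Keiko ∩ Nikolai ∩ Ravi ∩ Lars: (none).
Windows ≥ 60 min: (none).
That's 0 windows.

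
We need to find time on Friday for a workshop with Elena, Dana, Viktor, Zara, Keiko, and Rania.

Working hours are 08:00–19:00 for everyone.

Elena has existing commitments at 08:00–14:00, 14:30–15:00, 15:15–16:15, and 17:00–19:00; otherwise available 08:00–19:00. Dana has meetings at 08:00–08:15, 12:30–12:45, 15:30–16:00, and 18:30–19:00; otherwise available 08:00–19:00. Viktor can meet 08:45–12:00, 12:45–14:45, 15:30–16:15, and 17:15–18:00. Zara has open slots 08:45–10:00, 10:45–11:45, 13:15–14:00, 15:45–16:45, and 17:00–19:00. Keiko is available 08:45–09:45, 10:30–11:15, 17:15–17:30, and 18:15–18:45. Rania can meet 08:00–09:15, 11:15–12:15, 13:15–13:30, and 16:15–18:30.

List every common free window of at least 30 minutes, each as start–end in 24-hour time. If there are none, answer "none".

Elena free within 08:00–19:00: 14:00–14:30, 15:00–15:15, 16:15–17:00.
Dana free within 08:00–19:00: 08:15–12:30, 12:45–15:30, 16:00–18:30.
Elena ∩ Dana: 14:00–14:30, 15:00–15:15, 16:15–17:00.
Elena ∩ Dana ∩ Viktor: 14:00–14:30.
Elena ∩ Dana ∩ Viktor ∩ Zara: (none).
Elena ∩ Dana ∩ Viktor ∩ Zara ∩ Keiko: (none).
Elena ∩ Dana ∩ Viktor ∩ Zara ∩ Keiko ∩ Rania: (none).
Windows ≥ 30 min: (none).

none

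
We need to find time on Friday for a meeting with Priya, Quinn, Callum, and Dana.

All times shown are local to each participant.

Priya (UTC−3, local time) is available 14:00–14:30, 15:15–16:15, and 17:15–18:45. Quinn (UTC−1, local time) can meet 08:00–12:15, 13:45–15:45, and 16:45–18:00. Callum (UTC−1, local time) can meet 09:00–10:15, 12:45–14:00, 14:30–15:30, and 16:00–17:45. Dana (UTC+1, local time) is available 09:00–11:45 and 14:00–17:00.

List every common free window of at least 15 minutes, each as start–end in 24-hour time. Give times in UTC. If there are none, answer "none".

none

Priya → UTC: 17:00–17:30, 18:15–19:15, 20:15–21:45.
Quinn → UTC: 09:00–13:15, 14:45–16:45, 17:45–19:00.
Callum → UTC: 10:00–11:15, 13:45–15:00, 15:30–16:30, 17:00–18:45.
Dana → UTC: 08:00–10:45, 13:00–16:00.
Priya ∩ Quinn: 18:15–19:00.
Priya ∩ Quinn ∩ Callum: 18:15–18:45.
Priya ∩ Quinn ∩ Callum ∩ Dana: (none).
Windows ≥ 15 min: (none).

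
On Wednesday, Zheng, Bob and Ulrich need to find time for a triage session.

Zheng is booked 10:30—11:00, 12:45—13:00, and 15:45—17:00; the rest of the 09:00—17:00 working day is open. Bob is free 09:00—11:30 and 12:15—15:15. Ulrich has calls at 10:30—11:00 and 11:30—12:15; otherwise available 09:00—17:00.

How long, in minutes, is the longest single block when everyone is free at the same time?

Zheng free within 09:00–17:00: 09:00–10:30, 11:00–12:45, 13:00–15:45.
Ulrich free within 09:00–17:00: 09:00–10:30, 11:00–11:30, 12:15–17:00.
Zheng ∩ Bob: 09:00–10:30, 11:00–11:30, 12:15–12:45, 13:00–15:15.
Zheng ∩ Bob ∩ Ulrich: 09:00–10:30, 11:00–11:30, 12:15–12:45, 13:00–15:15.
Common window lengths: 90, 30, 30, 135 min; longest is 135.

135 minutes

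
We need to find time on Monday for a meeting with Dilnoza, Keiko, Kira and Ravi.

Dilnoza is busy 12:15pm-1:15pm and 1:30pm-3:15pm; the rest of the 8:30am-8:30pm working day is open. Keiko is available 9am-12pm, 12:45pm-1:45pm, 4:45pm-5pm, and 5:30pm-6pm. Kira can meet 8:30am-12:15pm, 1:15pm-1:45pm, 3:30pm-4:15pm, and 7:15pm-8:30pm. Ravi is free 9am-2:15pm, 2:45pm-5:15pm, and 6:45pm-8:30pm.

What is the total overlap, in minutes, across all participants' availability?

Dilnoza free within 08:30–20:30: 08:30–12:15, 13:15–13:30, 15:15–20:30.
Dilnoza ∩ Keiko: 09:00–12:00, 13:15–13:30, 16:45–17:00, 17:30–18:00.
Dilnoza ∩ Keiko ∩ Kira: 09:00–12:00, 13:15–13:30.
Dilnoza ∩ Keiko ∩ Kira ∩ Ravi: 09:00–12:00, 13:15–13:30.
Total common minutes: 180 + 15 = 195.

195 minutes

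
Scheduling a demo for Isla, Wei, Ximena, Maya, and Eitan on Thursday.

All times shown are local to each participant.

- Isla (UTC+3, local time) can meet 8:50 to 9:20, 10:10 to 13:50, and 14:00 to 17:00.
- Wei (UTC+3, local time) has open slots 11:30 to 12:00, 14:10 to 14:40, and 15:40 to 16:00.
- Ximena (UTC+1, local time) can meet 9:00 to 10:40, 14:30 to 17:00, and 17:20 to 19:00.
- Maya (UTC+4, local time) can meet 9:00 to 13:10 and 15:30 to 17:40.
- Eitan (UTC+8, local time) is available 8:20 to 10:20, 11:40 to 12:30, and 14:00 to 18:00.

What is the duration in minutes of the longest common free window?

Isla → UTC: 05:50–06:20, 07:10–10:50, 11:00–14:00.
Wei → UTC: 08:30–09:00, 11:10–11:40, 12:40–13:00.
Ximena → UTC: 08:00–09:40, 13:30–16:00, 16:20–18:00.
Maya → UTC: 05:00–09:10, 11:30–13:40.
Eitan → UTC: 00:20–02:20, 03:40–04:30, 06:00–10:00.
Isla ∩ Wei: 08:30–09:00, 11:10–11:40, 12:40–13:00.
Isla ∩ Wei ∩ Ximena: 08:30–09:00.
Isla ∩ Wei ∩ Ximena ∩ Maya: 08:30–09:00.
Isla ∩ Wei ∩ Ximena ∩ Maya ∩ Eitan: 08:30–09:00.
Single common window of 30 minutes.

30 minutes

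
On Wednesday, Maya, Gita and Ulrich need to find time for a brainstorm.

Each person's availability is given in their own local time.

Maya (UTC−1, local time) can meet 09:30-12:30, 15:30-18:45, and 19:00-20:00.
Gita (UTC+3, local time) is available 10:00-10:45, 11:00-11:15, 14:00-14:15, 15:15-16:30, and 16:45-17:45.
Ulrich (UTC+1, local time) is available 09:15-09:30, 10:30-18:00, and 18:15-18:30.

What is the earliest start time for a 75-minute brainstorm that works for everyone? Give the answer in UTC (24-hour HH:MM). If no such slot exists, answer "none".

Maya → UTC: 10:30–13:30, 16:30–19:45, 20:00–21:00.
Gita → UTC: 07:00–07:45, 08:00–08:15, 11:00–11:15, 12:15–13:30, 13:45–14:45.
Ulrich → UTC: 08:15–08:30, 09:30–17:00, 17:15–17:30.
Maya ∩ Gita: 11:00–11:15, 12:15–13:30.
Maya ∩ Gita ∩ Ulrich: 11:00–11:15, 12:15–13:30.
Windows ≥ 75 min: 12:15–13:30.
Earliest such window starts at 12:15.

12:15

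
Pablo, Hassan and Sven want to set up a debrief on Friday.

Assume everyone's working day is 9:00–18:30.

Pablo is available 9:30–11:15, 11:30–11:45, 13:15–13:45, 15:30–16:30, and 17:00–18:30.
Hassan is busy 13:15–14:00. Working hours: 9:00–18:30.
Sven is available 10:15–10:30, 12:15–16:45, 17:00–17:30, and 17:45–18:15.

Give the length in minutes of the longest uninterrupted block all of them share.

60 minutes

Hassan free within 09:00–18:30: 09:00–13:15, 14:00–18:30.
Pablo ∩ Hassan: 09:30–11:15, 11:30–11:45, 15:30–16:30, 17:00–18:30.
Pablo ∩ Hassan ∩ Sven: 10:15–10:30, 15:30–16:30, 17:00–17:30, 17:45–18:15.
Common window lengths: 15, 60, 30, 30 min; longest is 60.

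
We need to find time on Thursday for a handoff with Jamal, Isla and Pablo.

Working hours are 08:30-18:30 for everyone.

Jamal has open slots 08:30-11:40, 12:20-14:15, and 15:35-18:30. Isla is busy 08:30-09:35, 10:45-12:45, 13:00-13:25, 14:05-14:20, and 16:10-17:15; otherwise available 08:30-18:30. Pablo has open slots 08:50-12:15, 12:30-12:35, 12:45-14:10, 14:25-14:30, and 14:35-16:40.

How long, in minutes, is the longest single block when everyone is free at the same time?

Isla free within 08:30–18:30: 09:35–10:45, 12:45–13:00, 13:25–14:05, 14:20–16:10, 17:15–18:30.
Jamal ∩ Isla: 09:35–10:45, 12:45–13:00, 13:25–14:05, 15:35–16:10, 17:15–18:30.
Jamal ∩ Isla ∩ Pablo: 09:35–10:45, 12:45–13:00, 13:25–14:05, 15:35–16:10.
Common window lengths: 70, 15, 40, 35 min; longest is 70.

70 minutes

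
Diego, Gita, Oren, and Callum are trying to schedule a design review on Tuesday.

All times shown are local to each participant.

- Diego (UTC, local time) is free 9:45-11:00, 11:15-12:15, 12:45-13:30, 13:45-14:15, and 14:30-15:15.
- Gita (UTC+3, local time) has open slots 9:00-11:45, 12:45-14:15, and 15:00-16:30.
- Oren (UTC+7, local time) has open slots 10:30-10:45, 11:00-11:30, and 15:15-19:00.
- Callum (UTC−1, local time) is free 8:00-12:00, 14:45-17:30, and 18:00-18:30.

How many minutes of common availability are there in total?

Diego → UTC: 09:45–11:00, 11:15–12:15, 12:45–13:30, 13:45–14:15, 14:30–15:15.
Gita → UTC: 06:00–08:45, 09:45–11:15, 12:00–13:30.
Oren → UTC: 03:30–03:45, 04:00–04:30, 08:15–12:00.
Callum → UTC: 09:00–13:00, 15:45–18:30, 19:00–19:30.
Diego ∩ Gita: 09:45–11:00, 12:00–12:15, 12:45–13:30.
Diego ∩ Gita ∩ Oren: 09:45–11:00.
Diego ∩ Gita ∩ Oren ∩ Callum: 09:45–11:00.
Total common minutes: 75.

75 minutes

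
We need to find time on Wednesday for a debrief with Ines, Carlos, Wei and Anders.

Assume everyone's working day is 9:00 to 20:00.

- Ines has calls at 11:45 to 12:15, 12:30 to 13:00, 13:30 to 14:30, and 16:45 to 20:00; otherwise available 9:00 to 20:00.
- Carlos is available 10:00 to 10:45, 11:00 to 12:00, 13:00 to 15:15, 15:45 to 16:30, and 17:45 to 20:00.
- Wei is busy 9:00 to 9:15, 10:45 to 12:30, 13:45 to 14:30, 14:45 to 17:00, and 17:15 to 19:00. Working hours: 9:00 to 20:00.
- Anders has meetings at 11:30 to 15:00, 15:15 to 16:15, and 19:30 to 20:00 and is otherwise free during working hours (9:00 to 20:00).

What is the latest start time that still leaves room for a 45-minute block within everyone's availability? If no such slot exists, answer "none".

10:00

Ines free within 09:00–20:00: 09:00–11:45, 12:15–12:30, 13:00–13:30, 14:30–16:45.
Wei free within 09:00–20:00: 09:15–10:45, 12:30–13:45, 14:30–14:45, 17:00–17:15, 19:00–20:00.
Anders free within 09:00–20:00: 09:00–11:30, 15:00–15:15, 16:15–19:30.
Ines ∩ Carlos: 10:00–10:45, 11:00–11:45, 13:00–13:30, 14:30–15:15, 15:45–16:30.
Ines ∩ Carlos ∩ Wei: 10:00–10:45, 13:00–13:30, 14:30–14:45.
Ines ∩ Carlos ∩ Wei ∩ Anders: 10:00–10:45.
Windows ≥ 45 min: 10:00–10:45.
Latest start in the last window 10:00–10:45 is 10:45 − 45 min = 10:00.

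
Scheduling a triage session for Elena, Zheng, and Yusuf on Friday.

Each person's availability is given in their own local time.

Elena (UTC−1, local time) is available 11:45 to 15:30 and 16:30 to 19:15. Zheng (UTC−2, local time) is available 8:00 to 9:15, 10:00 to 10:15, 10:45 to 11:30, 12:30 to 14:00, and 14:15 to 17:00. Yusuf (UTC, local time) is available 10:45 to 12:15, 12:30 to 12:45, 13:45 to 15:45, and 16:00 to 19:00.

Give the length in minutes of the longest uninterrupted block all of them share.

Elena → UTC: 12:45–16:30, 17:30–20:15.
Zheng → UTC: 10:00–11:15, 12:00–12:15, 12:45–13:30, 14:30–16:00, 16:15–19:00.
Yusuf → UTC: 10:45–12:15, 12:30–12:45, 13:45–15:45, 16:00–19:00.
Elena ∩ Zheng: 12:45–13:30, 14:30–16:00, 16:15–16:30, 17:30–19:00.
Elena ∩ Zheng ∩ Yusuf: 14:30–15:45, 16:15–16:30, 17:30–19:00.
Common window lengths: 75, 15, 90 min; longest is 90.

90 minutes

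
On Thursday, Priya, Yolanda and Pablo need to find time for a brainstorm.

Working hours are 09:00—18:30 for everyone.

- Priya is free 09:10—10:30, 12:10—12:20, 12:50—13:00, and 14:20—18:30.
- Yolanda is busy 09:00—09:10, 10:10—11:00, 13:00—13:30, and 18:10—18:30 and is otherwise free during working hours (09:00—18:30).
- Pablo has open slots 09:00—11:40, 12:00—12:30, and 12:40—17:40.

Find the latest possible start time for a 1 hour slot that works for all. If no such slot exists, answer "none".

16:40

Yolanda free within 09:00–18:30: 09:10–10:10, 11:00–13:00, 13:30–18:10.
Priya ∩ Yolanda: 09:10–10:10, 12:10–12:20, 12:50–13:00, 14:20–18:10.
Priya ∩ Yolanda ∩ Pablo: 09:10–10:10, 12:10–12:20, 12:50–13:00, 14:20–17:40.
Windows ≥ 60 min: 09:10–10:10, 14:20–17:40.
Latest start in the last window 14:20–17:40 is 17:40 − 60 min = 16:40.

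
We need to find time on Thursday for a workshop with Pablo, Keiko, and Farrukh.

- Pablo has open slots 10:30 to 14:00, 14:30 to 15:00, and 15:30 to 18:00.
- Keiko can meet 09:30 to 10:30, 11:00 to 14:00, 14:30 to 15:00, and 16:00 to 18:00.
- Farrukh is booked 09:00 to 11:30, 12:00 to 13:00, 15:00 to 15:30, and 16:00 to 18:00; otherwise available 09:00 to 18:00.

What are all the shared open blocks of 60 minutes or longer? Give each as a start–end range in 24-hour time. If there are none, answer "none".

Farrukh free within 09:00–18:00: 11:30–12:00, 13:00–15:00, 15:30–16:00.
Pablo ∩ Keiko: 11:00–14:00, 14:30–15:00, 16:00–18:00.
Pablo ∩ Keiko ∩ Farrukh: 11:30–12:00, 13:00–14:00, 14:30–15:00.
Windows ≥ 60 min: 13:00–14:00.

13:00–14:00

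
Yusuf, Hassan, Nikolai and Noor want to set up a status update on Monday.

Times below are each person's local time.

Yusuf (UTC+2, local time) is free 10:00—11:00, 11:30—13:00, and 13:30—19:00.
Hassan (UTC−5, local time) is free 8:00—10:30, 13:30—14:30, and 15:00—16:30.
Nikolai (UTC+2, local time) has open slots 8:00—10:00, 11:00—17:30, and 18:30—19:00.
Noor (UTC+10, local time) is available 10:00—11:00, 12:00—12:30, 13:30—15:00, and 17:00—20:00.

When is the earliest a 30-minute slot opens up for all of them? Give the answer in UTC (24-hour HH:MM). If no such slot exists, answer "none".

none

Yusuf → UTC: 08:00–09:00, 09:30–11:00, 11:30–17:00.
Hassan → UTC: 13:00–15:30, 18:30–19:30, 20:00–21:30.
Nikolai → UTC: 06:00–08:00, 09:00–15:30, 16:30–17:00.
Noor → UTC: 00:00–01:00, 02:00–02:30, 03:30–05:00, 07:00–10:00.
Yusuf ∩ Hassan: 13:00–15:30.
Yusuf ∩ Hassan ∩ Nikolai: 13:00–15:30.
Yusuf ∩ Hassan ∩ Nikolai ∩ Noor: (none).
Windows ≥ 30 min: (none).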